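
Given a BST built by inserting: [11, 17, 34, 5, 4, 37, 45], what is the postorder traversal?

Tree insertion order: [11, 17, 34, 5, 4, 37, 45]
Tree (level-order array): [11, 5, 17, 4, None, None, 34, None, None, None, 37, None, 45]
Postorder traversal: [4, 5, 45, 37, 34, 17, 11]


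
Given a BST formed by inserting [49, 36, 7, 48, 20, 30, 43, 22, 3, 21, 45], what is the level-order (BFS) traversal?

Tree insertion order: [49, 36, 7, 48, 20, 30, 43, 22, 3, 21, 45]
Tree (level-order array): [49, 36, None, 7, 48, 3, 20, 43, None, None, None, None, 30, None, 45, 22, None, None, None, 21]
BFS from the root, enqueuing left then right child of each popped node:
  queue [49] -> pop 49, enqueue [36], visited so far: [49]
  queue [36] -> pop 36, enqueue [7, 48], visited so far: [49, 36]
  queue [7, 48] -> pop 7, enqueue [3, 20], visited so far: [49, 36, 7]
  queue [48, 3, 20] -> pop 48, enqueue [43], visited so far: [49, 36, 7, 48]
  queue [3, 20, 43] -> pop 3, enqueue [none], visited so far: [49, 36, 7, 48, 3]
  queue [20, 43] -> pop 20, enqueue [30], visited so far: [49, 36, 7, 48, 3, 20]
  queue [43, 30] -> pop 43, enqueue [45], visited so far: [49, 36, 7, 48, 3, 20, 43]
  queue [30, 45] -> pop 30, enqueue [22], visited so far: [49, 36, 7, 48, 3, 20, 43, 30]
  queue [45, 22] -> pop 45, enqueue [none], visited so far: [49, 36, 7, 48, 3, 20, 43, 30, 45]
  queue [22] -> pop 22, enqueue [21], visited so far: [49, 36, 7, 48, 3, 20, 43, 30, 45, 22]
  queue [21] -> pop 21, enqueue [none], visited so far: [49, 36, 7, 48, 3, 20, 43, 30, 45, 22, 21]
Result: [49, 36, 7, 48, 3, 20, 43, 30, 45, 22, 21]


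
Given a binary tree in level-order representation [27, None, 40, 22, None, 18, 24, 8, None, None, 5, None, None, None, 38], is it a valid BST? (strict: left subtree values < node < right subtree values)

Level-order array: [27, None, 40, 22, None, 18, 24, 8, None, None, 5, None, None, None, 38]
Validate using subtree bounds (lo, hi): at each node, require lo < value < hi,
then recurse left with hi=value and right with lo=value.
Preorder trace (stopping at first violation):
  at node 27 with bounds (-inf, +inf): OK
  at node 40 with bounds (27, +inf): OK
  at node 22 with bounds (27, 40): VIOLATION
Node 22 violates its bound: not (27 < 22 < 40).
Result: Not a valid BST


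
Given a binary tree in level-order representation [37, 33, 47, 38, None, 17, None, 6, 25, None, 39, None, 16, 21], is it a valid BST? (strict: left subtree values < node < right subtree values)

Level-order array: [37, 33, 47, 38, None, 17, None, 6, 25, None, 39, None, 16, 21]
Validate using subtree bounds (lo, hi): at each node, require lo < value < hi,
then recurse left with hi=value and right with lo=value.
Preorder trace (stopping at first violation):
  at node 37 with bounds (-inf, +inf): OK
  at node 33 with bounds (-inf, 37): OK
  at node 38 with bounds (-inf, 33): VIOLATION
Node 38 violates its bound: not (-inf < 38 < 33).
Result: Not a valid BST


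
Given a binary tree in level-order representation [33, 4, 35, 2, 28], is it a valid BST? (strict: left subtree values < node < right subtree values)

Level-order array: [33, 4, 35, 2, 28]
Validate using subtree bounds (lo, hi): at each node, require lo < value < hi,
then recurse left with hi=value and right with lo=value.
Preorder trace (stopping at first violation):
  at node 33 with bounds (-inf, +inf): OK
  at node 4 with bounds (-inf, 33): OK
  at node 2 with bounds (-inf, 4): OK
  at node 28 with bounds (4, 33): OK
  at node 35 with bounds (33, +inf): OK
No violation found at any node.
Result: Valid BST


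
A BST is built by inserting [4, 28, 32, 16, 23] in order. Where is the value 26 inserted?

Starting tree (level order): [4, None, 28, 16, 32, None, 23]
Insertion path: 4 -> 28 -> 16 -> 23
Result: insert 26 as right child of 23
Final tree (level order): [4, None, 28, 16, 32, None, 23, None, None, None, 26]


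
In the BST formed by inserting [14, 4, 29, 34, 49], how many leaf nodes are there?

Tree built from: [14, 4, 29, 34, 49]
Tree (level-order array): [14, 4, 29, None, None, None, 34, None, 49]
Rule: A leaf has 0 children.
Per-node child counts:
  node 14: 2 child(ren)
  node 4: 0 child(ren)
  node 29: 1 child(ren)
  node 34: 1 child(ren)
  node 49: 0 child(ren)
Matching nodes: [4, 49]
Count of leaf nodes: 2


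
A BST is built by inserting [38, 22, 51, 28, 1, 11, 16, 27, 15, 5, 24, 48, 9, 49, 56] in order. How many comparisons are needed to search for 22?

Search path for 22: 38 -> 22
Found: True
Comparisons: 2


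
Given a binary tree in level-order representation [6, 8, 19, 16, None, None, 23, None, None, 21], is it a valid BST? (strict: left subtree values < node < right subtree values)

Level-order array: [6, 8, 19, 16, None, None, 23, None, None, 21]
Validate using subtree bounds (lo, hi): at each node, require lo < value < hi,
then recurse left with hi=value and right with lo=value.
Preorder trace (stopping at first violation):
  at node 6 with bounds (-inf, +inf): OK
  at node 8 with bounds (-inf, 6): VIOLATION
Node 8 violates its bound: not (-inf < 8 < 6).
Result: Not a valid BST


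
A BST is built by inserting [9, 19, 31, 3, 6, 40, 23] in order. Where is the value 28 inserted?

Starting tree (level order): [9, 3, 19, None, 6, None, 31, None, None, 23, 40]
Insertion path: 9 -> 19 -> 31 -> 23
Result: insert 28 as right child of 23
Final tree (level order): [9, 3, 19, None, 6, None, 31, None, None, 23, 40, None, 28]


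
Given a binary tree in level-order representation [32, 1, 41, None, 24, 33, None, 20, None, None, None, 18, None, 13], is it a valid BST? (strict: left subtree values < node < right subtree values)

Level-order array: [32, 1, 41, None, 24, 33, None, 20, None, None, None, 18, None, 13]
Validate using subtree bounds (lo, hi): at each node, require lo < value < hi,
then recurse left with hi=value and right with lo=value.
Preorder trace (stopping at first violation):
  at node 32 with bounds (-inf, +inf): OK
  at node 1 with bounds (-inf, 32): OK
  at node 24 with bounds (1, 32): OK
  at node 20 with bounds (1, 24): OK
  at node 18 with bounds (1, 20): OK
  at node 13 with bounds (1, 18): OK
  at node 41 with bounds (32, +inf): OK
  at node 33 with bounds (32, 41): OK
No violation found at any node.
Result: Valid BST


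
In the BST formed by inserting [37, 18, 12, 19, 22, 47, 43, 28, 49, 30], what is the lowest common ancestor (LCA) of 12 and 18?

Tree insertion order: [37, 18, 12, 19, 22, 47, 43, 28, 49, 30]
Tree (level-order array): [37, 18, 47, 12, 19, 43, 49, None, None, None, 22, None, None, None, None, None, 28, None, 30]
In a BST, the LCA of p=12, q=18 is the first node v on the
root-to-leaf path with p <= v <= q (go left if both < v, right if both > v).
Walk from root:
  at 37: both 12 and 18 < 37, go left
  at 18: 12 <= 18 <= 18, this is the LCA
LCA = 18


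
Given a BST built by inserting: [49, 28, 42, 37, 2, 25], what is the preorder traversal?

Tree insertion order: [49, 28, 42, 37, 2, 25]
Tree (level-order array): [49, 28, None, 2, 42, None, 25, 37]
Preorder traversal: [49, 28, 2, 25, 42, 37]


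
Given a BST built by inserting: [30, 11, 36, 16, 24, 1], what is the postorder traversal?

Tree insertion order: [30, 11, 36, 16, 24, 1]
Tree (level-order array): [30, 11, 36, 1, 16, None, None, None, None, None, 24]
Postorder traversal: [1, 24, 16, 11, 36, 30]


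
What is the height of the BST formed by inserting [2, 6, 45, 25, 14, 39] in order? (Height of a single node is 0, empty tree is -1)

Insertion order: [2, 6, 45, 25, 14, 39]
Tree (level-order array): [2, None, 6, None, 45, 25, None, 14, 39]
Compute height bottom-up (empty subtree = -1):
  height(14) = 1 + max(-1, -1) = 0
  height(39) = 1 + max(-1, -1) = 0
  height(25) = 1 + max(0, 0) = 1
  height(45) = 1 + max(1, -1) = 2
  height(6) = 1 + max(-1, 2) = 3
  height(2) = 1 + max(-1, 3) = 4
Height = 4


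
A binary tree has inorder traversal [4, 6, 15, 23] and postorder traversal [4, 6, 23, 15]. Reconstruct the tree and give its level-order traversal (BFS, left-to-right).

Inorder:   [4, 6, 15, 23]
Postorder: [4, 6, 23, 15]
Algorithm: postorder visits root last, so walk postorder right-to-left;
each value is the root of the current inorder slice — split it at that
value, recurse on the right subtree first, then the left.
Recursive splits:
  root=15; inorder splits into left=[4, 6], right=[23]
  root=23; inorder splits into left=[], right=[]
  root=6; inorder splits into left=[4], right=[]
  root=4; inorder splits into left=[], right=[]
Reconstructed level-order: [15, 6, 23, 4]


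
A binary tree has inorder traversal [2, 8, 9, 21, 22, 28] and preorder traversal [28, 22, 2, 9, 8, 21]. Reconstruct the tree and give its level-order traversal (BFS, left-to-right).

Inorder:  [2, 8, 9, 21, 22, 28]
Preorder: [28, 22, 2, 9, 8, 21]
Algorithm: preorder visits root first, so consume preorder in order;
for each root, split the current inorder slice at that value into
left-subtree inorder and right-subtree inorder, then recurse.
Recursive splits:
  root=28; inorder splits into left=[2, 8, 9, 21, 22], right=[]
  root=22; inorder splits into left=[2, 8, 9, 21], right=[]
  root=2; inorder splits into left=[], right=[8, 9, 21]
  root=9; inorder splits into left=[8], right=[21]
  root=8; inorder splits into left=[], right=[]
  root=21; inorder splits into left=[], right=[]
Reconstructed level-order: [28, 22, 2, 9, 8, 21]


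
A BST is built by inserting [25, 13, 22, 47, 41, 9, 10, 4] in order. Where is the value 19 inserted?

Starting tree (level order): [25, 13, 47, 9, 22, 41, None, 4, 10]
Insertion path: 25 -> 13 -> 22
Result: insert 19 as left child of 22
Final tree (level order): [25, 13, 47, 9, 22, 41, None, 4, 10, 19]


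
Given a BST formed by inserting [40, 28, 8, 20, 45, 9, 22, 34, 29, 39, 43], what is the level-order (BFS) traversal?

Tree insertion order: [40, 28, 8, 20, 45, 9, 22, 34, 29, 39, 43]
Tree (level-order array): [40, 28, 45, 8, 34, 43, None, None, 20, 29, 39, None, None, 9, 22]
BFS from the root, enqueuing left then right child of each popped node:
  queue [40] -> pop 40, enqueue [28, 45], visited so far: [40]
  queue [28, 45] -> pop 28, enqueue [8, 34], visited so far: [40, 28]
  queue [45, 8, 34] -> pop 45, enqueue [43], visited so far: [40, 28, 45]
  queue [8, 34, 43] -> pop 8, enqueue [20], visited so far: [40, 28, 45, 8]
  queue [34, 43, 20] -> pop 34, enqueue [29, 39], visited so far: [40, 28, 45, 8, 34]
  queue [43, 20, 29, 39] -> pop 43, enqueue [none], visited so far: [40, 28, 45, 8, 34, 43]
  queue [20, 29, 39] -> pop 20, enqueue [9, 22], visited so far: [40, 28, 45, 8, 34, 43, 20]
  queue [29, 39, 9, 22] -> pop 29, enqueue [none], visited so far: [40, 28, 45, 8, 34, 43, 20, 29]
  queue [39, 9, 22] -> pop 39, enqueue [none], visited so far: [40, 28, 45, 8, 34, 43, 20, 29, 39]
  queue [9, 22] -> pop 9, enqueue [none], visited so far: [40, 28, 45, 8, 34, 43, 20, 29, 39, 9]
  queue [22] -> pop 22, enqueue [none], visited so far: [40, 28, 45, 8, 34, 43, 20, 29, 39, 9, 22]
Result: [40, 28, 45, 8, 34, 43, 20, 29, 39, 9, 22]


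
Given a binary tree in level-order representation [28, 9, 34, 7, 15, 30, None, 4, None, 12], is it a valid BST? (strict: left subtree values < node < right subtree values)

Level-order array: [28, 9, 34, 7, 15, 30, None, 4, None, 12]
Validate using subtree bounds (lo, hi): at each node, require lo < value < hi,
then recurse left with hi=value and right with lo=value.
Preorder trace (stopping at first violation):
  at node 28 with bounds (-inf, +inf): OK
  at node 9 with bounds (-inf, 28): OK
  at node 7 with bounds (-inf, 9): OK
  at node 4 with bounds (-inf, 7): OK
  at node 15 with bounds (9, 28): OK
  at node 12 with bounds (9, 15): OK
  at node 34 with bounds (28, +inf): OK
  at node 30 with bounds (28, 34): OK
No violation found at any node.
Result: Valid BST


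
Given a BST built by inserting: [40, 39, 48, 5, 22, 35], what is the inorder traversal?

Tree insertion order: [40, 39, 48, 5, 22, 35]
Tree (level-order array): [40, 39, 48, 5, None, None, None, None, 22, None, 35]
Inorder traversal: [5, 22, 35, 39, 40, 48]


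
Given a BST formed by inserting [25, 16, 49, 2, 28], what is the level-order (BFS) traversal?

Tree insertion order: [25, 16, 49, 2, 28]
Tree (level-order array): [25, 16, 49, 2, None, 28]
BFS from the root, enqueuing left then right child of each popped node:
  queue [25] -> pop 25, enqueue [16, 49], visited so far: [25]
  queue [16, 49] -> pop 16, enqueue [2], visited so far: [25, 16]
  queue [49, 2] -> pop 49, enqueue [28], visited so far: [25, 16, 49]
  queue [2, 28] -> pop 2, enqueue [none], visited so far: [25, 16, 49, 2]
  queue [28] -> pop 28, enqueue [none], visited so far: [25, 16, 49, 2, 28]
Result: [25, 16, 49, 2, 28]


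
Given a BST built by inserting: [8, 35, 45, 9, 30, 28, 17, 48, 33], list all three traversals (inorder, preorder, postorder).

Tree insertion order: [8, 35, 45, 9, 30, 28, 17, 48, 33]
Tree (level-order array): [8, None, 35, 9, 45, None, 30, None, 48, 28, 33, None, None, 17]
Inorder (L, root, R): [8, 9, 17, 28, 30, 33, 35, 45, 48]
Preorder (root, L, R): [8, 35, 9, 30, 28, 17, 33, 45, 48]
Postorder (L, R, root): [17, 28, 33, 30, 9, 48, 45, 35, 8]


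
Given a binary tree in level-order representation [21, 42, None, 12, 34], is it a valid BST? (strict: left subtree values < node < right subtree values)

Level-order array: [21, 42, None, 12, 34]
Validate using subtree bounds (lo, hi): at each node, require lo < value < hi,
then recurse left with hi=value and right with lo=value.
Preorder trace (stopping at first violation):
  at node 21 with bounds (-inf, +inf): OK
  at node 42 with bounds (-inf, 21): VIOLATION
Node 42 violates its bound: not (-inf < 42 < 21).
Result: Not a valid BST


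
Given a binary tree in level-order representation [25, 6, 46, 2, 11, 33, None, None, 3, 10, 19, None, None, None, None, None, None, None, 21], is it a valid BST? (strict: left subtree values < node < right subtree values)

Level-order array: [25, 6, 46, 2, 11, 33, None, None, 3, 10, 19, None, None, None, None, None, None, None, 21]
Validate using subtree bounds (lo, hi): at each node, require lo < value < hi,
then recurse left with hi=value and right with lo=value.
Preorder trace (stopping at first violation):
  at node 25 with bounds (-inf, +inf): OK
  at node 6 with bounds (-inf, 25): OK
  at node 2 with bounds (-inf, 6): OK
  at node 3 with bounds (2, 6): OK
  at node 11 with bounds (6, 25): OK
  at node 10 with bounds (6, 11): OK
  at node 19 with bounds (11, 25): OK
  at node 21 with bounds (19, 25): OK
  at node 46 with bounds (25, +inf): OK
  at node 33 with bounds (25, 46): OK
No violation found at any node.
Result: Valid BST


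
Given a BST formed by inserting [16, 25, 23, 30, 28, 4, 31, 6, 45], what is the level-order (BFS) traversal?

Tree insertion order: [16, 25, 23, 30, 28, 4, 31, 6, 45]
Tree (level-order array): [16, 4, 25, None, 6, 23, 30, None, None, None, None, 28, 31, None, None, None, 45]
BFS from the root, enqueuing left then right child of each popped node:
  queue [16] -> pop 16, enqueue [4, 25], visited so far: [16]
  queue [4, 25] -> pop 4, enqueue [6], visited so far: [16, 4]
  queue [25, 6] -> pop 25, enqueue [23, 30], visited so far: [16, 4, 25]
  queue [6, 23, 30] -> pop 6, enqueue [none], visited so far: [16, 4, 25, 6]
  queue [23, 30] -> pop 23, enqueue [none], visited so far: [16, 4, 25, 6, 23]
  queue [30] -> pop 30, enqueue [28, 31], visited so far: [16, 4, 25, 6, 23, 30]
  queue [28, 31] -> pop 28, enqueue [none], visited so far: [16, 4, 25, 6, 23, 30, 28]
  queue [31] -> pop 31, enqueue [45], visited so far: [16, 4, 25, 6, 23, 30, 28, 31]
  queue [45] -> pop 45, enqueue [none], visited so far: [16, 4, 25, 6, 23, 30, 28, 31, 45]
Result: [16, 4, 25, 6, 23, 30, 28, 31, 45]


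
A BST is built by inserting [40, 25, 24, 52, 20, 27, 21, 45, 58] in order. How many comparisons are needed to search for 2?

Search path for 2: 40 -> 25 -> 24 -> 20
Found: False
Comparisons: 4


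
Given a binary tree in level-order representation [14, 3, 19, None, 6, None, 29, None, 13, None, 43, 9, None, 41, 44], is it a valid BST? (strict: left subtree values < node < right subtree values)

Level-order array: [14, 3, 19, None, 6, None, 29, None, 13, None, 43, 9, None, 41, 44]
Validate using subtree bounds (lo, hi): at each node, require lo < value < hi,
then recurse left with hi=value and right with lo=value.
Preorder trace (stopping at first violation):
  at node 14 with bounds (-inf, +inf): OK
  at node 3 with bounds (-inf, 14): OK
  at node 6 with bounds (3, 14): OK
  at node 13 with bounds (6, 14): OK
  at node 9 with bounds (6, 13): OK
  at node 19 with bounds (14, +inf): OK
  at node 29 with bounds (19, +inf): OK
  at node 43 with bounds (29, +inf): OK
  at node 41 with bounds (29, 43): OK
  at node 44 with bounds (43, +inf): OK
No violation found at any node.
Result: Valid BST


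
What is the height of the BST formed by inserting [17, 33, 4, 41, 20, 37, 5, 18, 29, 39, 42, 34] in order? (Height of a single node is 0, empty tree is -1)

Insertion order: [17, 33, 4, 41, 20, 37, 5, 18, 29, 39, 42, 34]
Tree (level-order array): [17, 4, 33, None, 5, 20, 41, None, None, 18, 29, 37, 42, None, None, None, None, 34, 39]
Compute height bottom-up (empty subtree = -1):
  height(5) = 1 + max(-1, -1) = 0
  height(4) = 1 + max(-1, 0) = 1
  height(18) = 1 + max(-1, -1) = 0
  height(29) = 1 + max(-1, -1) = 0
  height(20) = 1 + max(0, 0) = 1
  height(34) = 1 + max(-1, -1) = 0
  height(39) = 1 + max(-1, -1) = 0
  height(37) = 1 + max(0, 0) = 1
  height(42) = 1 + max(-1, -1) = 0
  height(41) = 1 + max(1, 0) = 2
  height(33) = 1 + max(1, 2) = 3
  height(17) = 1 + max(1, 3) = 4
Height = 4


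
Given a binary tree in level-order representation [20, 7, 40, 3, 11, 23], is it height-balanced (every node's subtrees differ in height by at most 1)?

Tree (level-order array): [20, 7, 40, 3, 11, 23]
Definition: a tree is height-balanced if, at every node, |h(left) - h(right)| <= 1 (empty subtree has height -1).
Bottom-up per-node check:
  node 3: h_left=-1, h_right=-1, diff=0 [OK], height=0
  node 11: h_left=-1, h_right=-1, diff=0 [OK], height=0
  node 7: h_left=0, h_right=0, diff=0 [OK], height=1
  node 23: h_left=-1, h_right=-1, diff=0 [OK], height=0
  node 40: h_left=0, h_right=-1, diff=1 [OK], height=1
  node 20: h_left=1, h_right=1, diff=0 [OK], height=2
All nodes satisfy the balance condition.
Result: Balanced


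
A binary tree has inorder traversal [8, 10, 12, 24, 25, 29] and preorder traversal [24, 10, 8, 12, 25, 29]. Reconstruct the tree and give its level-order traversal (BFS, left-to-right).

Inorder:  [8, 10, 12, 24, 25, 29]
Preorder: [24, 10, 8, 12, 25, 29]
Algorithm: preorder visits root first, so consume preorder in order;
for each root, split the current inorder slice at that value into
left-subtree inorder and right-subtree inorder, then recurse.
Recursive splits:
  root=24; inorder splits into left=[8, 10, 12], right=[25, 29]
  root=10; inorder splits into left=[8], right=[12]
  root=8; inorder splits into left=[], right=[]
  root=12; inorder splits into left=[], right=[]
  root=25; inorder splits into left=[], right=[29]
  root=29; inorder splits into left=[], right=[]
Reconstructed level-order: [24, 10, 25, 8, 12, 29]


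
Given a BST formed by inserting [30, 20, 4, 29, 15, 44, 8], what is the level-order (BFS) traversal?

Tree insertion order: [30, 20, 4, 29, 15, 44, 8]
Tree (level-order array): [30, 20, 44, 4, 29, None, None, None, 15, None, None, 8]
BFS from the root, enqueuing left then right child of each popped node:
  queue [30] -> pop 30, enqueue [20, 44], visited so far: [30]
  queue [20, 44] -> pop 20, enqueue [4, 29], visited so far: [30, 20]
  queue [44, 4, 29] -> pop 44, enqueue [none], visited so far: [30, 20, 44]
  queue [4, 29] -> pop 4, enqueue [15], visited so far: [30, 20, 44, 4]
  queue [29, 15] -> pop 29, enqueue [none], visited so far: [30, 20, 44, 4, 29]
  queue [15] -> pop 15, enqueue [8], visited so far: [30, 20, 44, 4, 29, 15]
  queue [8] -> pop 8, enqueue [none], visited so far: [30, 20, 44, 4, 29, 15, 8]
Result: [30, 20, 44, 4, 29, 15, 8]


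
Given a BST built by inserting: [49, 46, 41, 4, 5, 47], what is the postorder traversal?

Tree insertion order: [49, 46, 41, 4, 5, 47]
Tree (level-order array): [49, 46, None, 41, 47, 4, None, None, None, None, 5]
Postorder traversal: [5, 4, 41, 47, 46, 49]


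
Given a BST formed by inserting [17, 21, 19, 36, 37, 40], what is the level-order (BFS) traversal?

Tree insertion order: [17, 21, 19, 36, 37, 40]
Tree (level-order array): [17, None, 21, 19, 36, None, None, None, 37, None, 40]
BFS from the root, enqueuing left then right child of each popped node:
  queue [17] -> pop 17, enqueue [21], visited so far: [17]
  queue [21] -> pop 21, enqueue [19, 36], visited so far: [17, 21]
  queue [19, 36] -> pop 19, enqueue [none], visited so far: [17, 21, 19]
  queue [36] -> pop 36, enqueue [37], visited so far: [17, 21, 19, 36]
  queue [37] -> pop 37, enqueue [40], visited so far: [17, 21, 19, 36, 37]
  queue [40] -> pop 40, enqueue [none], visited so far: [17, 21, 19, 36, 37, 40]
Result: [17, 21, 19, 36, 37, 40]


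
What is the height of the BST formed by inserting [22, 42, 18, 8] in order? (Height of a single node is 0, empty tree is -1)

Insertion order: [22, 42, 18, 8]
Tree (level-order array): [22, 18, 42, 8]
Compute height bottom-up (empty subtree = -1):
  height(8) = 1 + max(-1, -1) = 0
  height(18) = 1 + max(0, -1) = 1
  height(42) = 1 + max(-1, -1) = 0
  height(22) = 1 + max(1, 0) = 2
Height = 2


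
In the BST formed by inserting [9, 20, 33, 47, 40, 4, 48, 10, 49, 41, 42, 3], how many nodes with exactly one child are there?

Tree built from: [9, 20, 33, 47, 40, 4, 48, 10, 49, 41, 42, 3]
Tree (level-order array): [9, 4, 20, 3, None, 10, 33, None, None, None, None, None, 47, 40, 48, None, 41, None, 49, None, 42]
Rule: These are nodes with exactly 1 non-null child.
Per-node child counts:
  node 9: 2 child(ren)
  node 4: 1 child(ren)
  node 3: 0 child(ren)
  node 20: 2 child(ren)
  node 10: 0 child(ren)
  node 33: 1 child(ren)
  node 47: 2 child(ren)
  node 40: 1 child(ren)
  node 41: 1 child(ren)
  node 42: 0 child(ren)
  node 48: 1 child(ren)
  node 49: 0 child(ren)
Matching nodes: [4, 33, 40, 41, 48]
Count of nodes with exactly one child: 5


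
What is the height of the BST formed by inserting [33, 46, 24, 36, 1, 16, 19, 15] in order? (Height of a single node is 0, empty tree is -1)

Insertion order: [33, 46, 24, 36, 1, 16, 19, 15]
Tree (level-order array): [33, 24, 46, 1, None, 36, None, None, 16, None, None, 15, 19]
Compute height bottom-up (empty subtree = -1):
  height(15) = 1 + max(-1, -1) = 0
  height(19) = 1 + max(-1, -1) = 0
  height(16) = 1 + max(0, 0) = 1
  height(1) = 1 + max(-1, 1) = 2
  height(24) = 1 + max(2, -1) = 3
  height(36) = 1 + max(-1, -1) = 0
  height(46) = 1 + max(0, -1) = 1
  height(33) = 1 + max(3, 1) = 4
Height = 4


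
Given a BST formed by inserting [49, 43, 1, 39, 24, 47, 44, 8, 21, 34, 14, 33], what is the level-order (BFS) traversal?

Tree insertion order: [49, 43, 1, 39, 24, 47, 44, 8, 21, 34, 14, 33]
Tree (level-order array): [49, 43, None, 1, 47, None, 39, 44, None, 24, None, None, None, 8, 34, None, 21, 33, None, 14]
BFS from the root, enqueuing left then right child of each popped node:
  queue [49] -> pop 49, enqueue [43], visited so far: [49]
  queue [43] -> pop 43, enqueue [1, 47], visited so far: [49, 43]
  queue [1, 47] -> pop 1, enqueue [39], visited so far: [49, 43, 1]
  queue [47, 39] -> pop 47, enqueue [44], visited so far: [49, 43, 1, 47]
  queue [39, 44] -> pop 39, enqueue [24], visited so far: [49, 43, 1, 47, 39]
  queue [44, 24] -> pop 44, enqueue [none], visited so far: [49, 43, 1, 47, 39, 44]
  queue [24] -> pop 24, enqueue [8, 34], visited so far: [49, 43, 1, 47, 39, 44, 24]
  queue [8, 34] -> pop 8, enqueue [21], visited so far: [49, 43, 1, 47, 39, 44, 24, 8]
  queue [34, 21] -> pop 34, enqueue [33], visited so far: [49, 43, 1, 47, 39, 44, 24, 8, 34]
  queue [21, 33] -> pop 21, enqueue [14], visited so far: [49, 43, 1, 47, 39, 44, 24, 8, 34, 21]
  queue [33, 14] -> pop 33, enqueue [none], visited so far: [49, 43, 1, 47, 39, 44, 24, 8, 34, 21, 33]
  queue [14] -> pop 14, enqueue [none], visited so far: [49, 43, 1, 47, 39, 44, 24, 8, 34, 21, 33, 14]
Result: [49, 43, 1, 47, 39, 44, 24, 8, 34, 21, 33, 14]


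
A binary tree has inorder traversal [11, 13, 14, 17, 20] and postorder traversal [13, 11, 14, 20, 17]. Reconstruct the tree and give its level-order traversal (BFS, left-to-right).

Inorder:   [11, 13, 14, 17, 20]
Postorder: [13, 11, 14, 20, 17]
Algorithm: postorder visits root last, so walk postorder right-to-left;
each value is the root of the current inorder slice — split it at that
value, recurse on the right subtree first, then the left.
Recursive splits:
  root=17; inorder splits into left=[11, 13, 14], right=[20]
  root=20; inorder splits into left=[], right=[]
  root=14; inorder splits into left=[11, 13], right=[]
  root=11; inorder splits into left=[], right=[13]
  root=13; inorder splits into left=[], right=[]
Reconstructed level-order: [17, 14, 20, 11, 13]


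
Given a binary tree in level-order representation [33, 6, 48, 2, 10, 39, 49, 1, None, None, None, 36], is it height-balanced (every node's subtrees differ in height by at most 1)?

Tree (level-order array): [33, 6, 48, 2, 10, 39, 49, 1, None, None, None, 36]
Definition: a tree is height-balanced if, at every node, |h(left) - h(right)| <= 1 (empty subtree has height -1).
Bottom-up per-node check:
  node 1: h_left=-1, h_right=-1, diff=0 [OK], height=0
  node 2: h_left=0, h_right=-1, diff=1 [OK], height=1
  node 10: h_left=-1, h_right=-1, diff=0 [OK], height=0
  node 6: h_left=1, h_right=0, diff=1 [OK], height=2
  node 36: h_left=-1, h_right=-1, diff=0 [OK], height=0
  node 39: h_left=0, h_right=-1, diff=1 [OK], height=1
  node 49: h_left=-1, h_right=-1, diff=0 [OK], height=0
  node 48: h_left=1, h_right=0, diff=1 [OK], height=2
  node 33: h_left=2, h_right=2, diff=0 [OK], height=3
All nodes satisfy the balance condition.
Result: Balanced


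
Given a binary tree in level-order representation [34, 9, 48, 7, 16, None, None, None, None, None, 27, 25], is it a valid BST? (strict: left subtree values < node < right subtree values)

Level-order array: [34, 9, 48, 7, 16, None, None, None, None, None, 27, 25]
Validate using subtree bounds (lo, hi): at each node, require lo < value < hi,
then recurse left with hi=value and right with lo=value.
Preorder trace (stopping at first violation):
  at node 34 with bounds (-inf, +inf): OK
  at node 9 with bounds (-inf, 34): OK
  at node 7 with bounds (-inf, 9): OK
  at node 16 with bounds (9, 34): OK
  at node 27 with bounds (16, 34): OK
  at node 25 with bounds (16, 27): OK
  at node 48 with bounds (34, +inf): OK
No violation found at any node.
Result: Valid BST


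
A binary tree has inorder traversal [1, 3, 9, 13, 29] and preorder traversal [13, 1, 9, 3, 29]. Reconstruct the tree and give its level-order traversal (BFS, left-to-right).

Inorder:  [1, 3, 9, 13, 29]
Preorder: [13, 1, 9, 3, 29]
Algorithm: preorder visits root first, so consume preorder in order;
for each root, split the current inorder slice at that value into
left-subtree inorder and right-subtree inorder, then recurse.
Recursive splits:
  root=13; inorder splits into left=[1, 3, 9], right=[29]
  root=1; inorder splits into left=[], right=[3, 9]
  root=9; inorder splits into left=[3], right=[]
  root=3; inorder splits into left=[], right=[]
  root=29; inorder splits into left=[], right=[]
Reconstructed level-order: [13, 1, 29, 9, 3]


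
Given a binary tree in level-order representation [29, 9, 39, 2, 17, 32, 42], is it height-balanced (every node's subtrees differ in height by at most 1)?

Tree (level-order array): [29, 9, 39, 2, 17, 32, 42]
Definition: a tree is height-balanced if, at every node, |h(left) - h(right)| <= 1 (empty subtree has height -1).
Bottom-up per-node check:
  node 2: h_left=-1, h_right=-1, diff=0 [OK], height=0
  node 17: h_left=-1, h_right=-1, diff=0 [OK], height=0
  node 9: h_left=0, h_right=0, diff=0 [OK], height=1
  node 32: h_left=-1, h_right=-1, diff=0 [OK], height=0
  node 42: h_left=-1, h_right=-1, diff=0 [OK], height=0
  node 39: h_left=0, h_right=0, diff=0 [OK], height=1
  node 29: h_left=1, h_right=1, diff=0 [OK], height=2
All nodes satisfy the balance condition.
Result: Balanced


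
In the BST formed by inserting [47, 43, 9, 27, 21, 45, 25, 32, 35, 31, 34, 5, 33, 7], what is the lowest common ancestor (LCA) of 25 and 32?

Tree insertion order: [47, 43, 9, 27, 21, 45, 25, 32, 35, 31, 34, 5, 33, 7]
Tree (level-order array): [47, 43, None, 9, 45, 5, 27, None, None, None, 7, 21, 32, None, None, None, 25, 31, 35, None, None, None, None, 34, None, 33]
In a BST, the LCA of p=25, q=32 is the first node v on the
root-to-leaf path with p <= v <= q (go left if both < v, right if both > v).
Walk from root:
  at 47: both 25 and 32 < 47, go left
  at 43: both 25 and 32 < 43, go left
  at 9: both 25 and 32 > 9, go right
  at 27: 25 <= 27 <= 32, this is the LCA
LCA = 27


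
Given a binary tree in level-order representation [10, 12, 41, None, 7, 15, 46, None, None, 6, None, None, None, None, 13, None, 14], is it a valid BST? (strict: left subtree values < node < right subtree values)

Level-order array: [10, 12, 41, None, 7, 15, 46, None, None, 6, None, None, None, None, 13, None, 14]
Validate using subtree bounds (lo, hi): at each node, require lo < value < hi,
then recurse left with hi=value and right with lo=value.
Preorder trace (stopping at first violation):
  at node 10 with bounds (-inf, +inf): OK
  at node 12 with bounds (-inf, 10): VIOLATION
Node 12 violates its bound: not (-inf < 12 < 10).
Result: Not a valid BST


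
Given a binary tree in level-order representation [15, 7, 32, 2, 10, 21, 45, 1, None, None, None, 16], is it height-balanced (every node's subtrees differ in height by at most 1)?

Tree (level-order array): [15, 7, 32, 2, 10, 21, 45, 1, None, None, None, 16]
Definition: a tree is height-balanced if, at every node, |h(left) - h(right)| <= 1 (empty subtree has height -1).
Bottom-up per-node check:
  node 1: h_left=-1, h_right=-1, diff=0 [OK], height=0
  node 2: h_left=0, h_right=-1, diff=1 [OK], height=1
  node 10: h_left=-1, h_right=-1, diff=0 [OK], height=0
  node 7: h_left=1, h_right=0, diff=1 [OK], height=2
  node 16: h_left=-1, h_right=-1, diff=0 [OK], height=0
  node 21: h_left=0, h_right=-1, diff=1 [OK], height=1
  node 45: h_left=-1, h_right=-1, diff=0 [OK], height=0
  node 32: h_left=1, h_right=0, diff=1 [OK], height=2
  node 15: h_left=2, h_right=2, diff=0 [OK], height=3
All nodes satisfy the balance condition.
Result: Balanced


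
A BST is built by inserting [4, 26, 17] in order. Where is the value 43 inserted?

Starting tree (level order): [4, None, 26, 17]
Insertion path: 4 -> 26
Result: insert 43 as right child of 26
Final tree (level order): [4, None, 26, 17, 43]


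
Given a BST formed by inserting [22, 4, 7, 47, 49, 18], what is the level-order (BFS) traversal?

Tree insertion order: [22, 4, 7, 47, 49, 18]
Tree (level-order array): [22, 4, 47, None, 7, None, 49, None, 18]
BFS from the root, enqueuing left then right child of each popped node:
  queue [22] -> pop 22, enqueue [4, 47], visited so far: [22]
  queue [4, 47] -> pop 4, enqueue [7], visited so far: [22, 4]
  queue [47, 7] -> pop 47, enqueue [49], visited so far: [22, 4, 47]
  queue [7, 49] -> pop 7, enqueue [18], visited so far: [22, 4, 47, 7]
  queue [49, 18] -> pop 49, enqueue [none], visited so far: [22, 4, 47, 7, 49]
  queue [18] -> pop 18, enqueue [none], visited so far: [22, 4, 47, 7, 49, 18]
Result: [22, 4, 47, 7, 49, 18]


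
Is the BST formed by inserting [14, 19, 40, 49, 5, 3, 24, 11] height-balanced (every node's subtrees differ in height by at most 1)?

Tree (level-order array): [14, 5, 19, 3, 11, None, 40, None, None, None, None, 24, 49]
Definition: a tree is height-balanced if, at every node, |h(left) - h(right)| <= 1 (empty subtree has height -1).
Bottom-up per-node check:
  node 3: h_left=-1, h_right=-1, diff=0 [OK], height=0
  node 11: h_left=-1, h_right=-1, diff=0 [OK], height=0
  node 5: h_left=0, h_right=0, diff=0 [OK], height=1
  node 24: h_left=-1, h_right=-1, diff=0 [OK], height=0
  node 49: h_left=-1, h_right=-1, diff=0 [OK], height=0
  node 40: h_left=0, h_right=0, diff=0 [OK], height=1
  node 19: h_left=-1, h_right=1, diff=2 [FAIL (|-1-1|=2 > 1)], height=2
  node 14: h_left=1, h_right=2, diff=1 [OK], height=3
Node 19 violates the condition: |-1 - 1| = 2 > 1.
Result: Not balanced


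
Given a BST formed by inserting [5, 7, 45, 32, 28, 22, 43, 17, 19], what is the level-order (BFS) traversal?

Tree insertion order: [5, 7, 45, 32, 28, 22, 43, 17, 19]
Tree (level-order array): [5, None, 7, None, 45, 32, None, 28, 43, 22, None, None, None, 17, None, None, 19]
BFS from the root, enqueuing left then right child of each popped node:
  queue [5] -> pop 5, enqueue [7], visited so far: [5]
  queue [7] -> pop 7, enqueue [45], visited so far: [5, 7]
  queue [45] -> pop 45, enqueue [32], visited so far: [5, 7, 45]
  queue [32] -> pop 32, enqueue [28, 43], visited so far: [5, 7, 45, 32]
  queue [28, 43] -> pop 28, enqueue [22], visited so far: [5, 7, 45, 32, 28]
  queue [43, 22] -> pop 43, enqueue [none], visited so far: [5, 7, 45, 32, 28, 43]
  queue [22] -> pop 22, enqueue [17], visited so far: [5, 7, 45, 32, 28, 43, 22]
  queue [17] -> pop 17, enqueue [19], visited so far: [5, 7, 45, 32, 28, 43, 22, 17]
  queue [19] -> pop 19, enqueue [none], visited so far: [5, 7, 45, 32, 28, 43, 22, 17, 19]
Result: [5, 7, 45, 32, 28, 43, 22, 17, 19]


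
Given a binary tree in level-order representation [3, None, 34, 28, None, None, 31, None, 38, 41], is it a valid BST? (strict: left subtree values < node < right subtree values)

Level-order array: [3, None, 34, 28, None, None, 31, None, 38, 41]
Validate using subtree bounds (lo, hi): at each node, require lo < value < hi,
then recurse left with hi=value and right with lo=value.
Preorder trace (stopping at first violation):
  at node 3 with bounds (-inf, +inf): OK
  at node 34 with bounds (3, +inf): OK
  at node 28 with bounds (3, 34): OK
  at node 31 with bounds (28, 34): OK
  at node 38 with bounds (31, 34): VIOLATION
Node 38 violates its bound: not (31 < 38 < 34).
Result: Not a valid BST


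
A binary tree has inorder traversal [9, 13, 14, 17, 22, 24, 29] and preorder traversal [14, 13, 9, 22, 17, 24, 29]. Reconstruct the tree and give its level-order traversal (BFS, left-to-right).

Inorder:  [9, 13, 14, 17, 22, 24, 29]
Preorder: [14, 13, 9, 22, 17, 24, 29]
Algorithm: preorder visits root first, so consume preorder in order;
for each root, split the current inorder slice at that value into
left-subtree inorder and right-subtree inorder, then recurse.
Recursive splits:
  root=14; inorder splits into left=[9, 13], right=[17, 22, 24, 29]
  root=13; inorder splits into left=[9], right=[]
  root=9; inorder splits into left=[], right=[]
  root=22; inorder splits into left=[17], right=[24, 29]
  root=17; inorder splits into left=[], right=[]
  root=24; inorder splits into left=[], right=[29]
  root=29; inorder splits into left=[], right=[]
Reconstructed level-order: [14, 13, 22, 9, 17, 24, 29]


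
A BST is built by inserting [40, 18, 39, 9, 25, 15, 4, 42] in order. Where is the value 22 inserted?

Starting tree (level order): [40, 18, 42, 9, 39, None, None, 4, 15, 25]
Insertion path: 40 -> 18 -> 39 -> 25
Result: insert 22 as left child of 25
Final tree (level order): [40, 18, 42, 9, 39, None, None, 4, 15, 25, None, None, None, None, None, 22]


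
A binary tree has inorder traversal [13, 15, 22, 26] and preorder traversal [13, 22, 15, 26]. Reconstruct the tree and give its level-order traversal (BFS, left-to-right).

Inorder:  [13, 15, 22, 26]
Preorder: [13, 22, 15, 26]
Algorithm: preorder visits root first, so consume preorder in order;
for each root, split the current inorder slice at that value into
left-subtree inorder and right-subtree inorder, then recurse.
Recursive splits:
  root=13; inorder splits into left=[], right=[15, 22, 26]
  root=22; inorder splits into left=[15], right=[26]
  root=15; inorder splits into left=[], right=[]
  root=26; inorder splits into left=[], right=[]
Reconstructed level-order: [13, 22, 15, 26]


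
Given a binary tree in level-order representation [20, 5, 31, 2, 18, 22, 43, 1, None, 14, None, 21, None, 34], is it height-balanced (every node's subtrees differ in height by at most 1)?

Tree (level-order array): [20, 5, 31, 2, 18, 22, 43, 1, None, 14, None, 21, None, 34]
Definition: a tree is height-balanced if, at every node, |h(left) - h(right)| <= 1 (empty subtree has height -1).
Bottom-up per-node check:
  node 1: h_left=-1, h_right=-1, diff=0 [OK], height=0
  node 2: h_left=0, h_right=-1, diff=1 [OK], height=1
  node 14: h_left=-1, h_right=-1, diff=0 [OK], height=0
  node 18: h_left=0, h_right=-1, diff=1 [OK], height=1
  node 5: h_left=1, h_right=1, diff=0 [OK], height=2
  node 21: h_left=-1, h_right=-1, diff=0 [OK], height=0
  node 22: h_left=0, h_right=-1, diff=1 [OK], height=1
  node 34: h_left=-1, h_right=-1, diff=0 [OK], height=0
  node 43: h_left=0, h_right=-1, diff=1 [OK], height=1
  node 31: h_left=1, h_right=1, diff=0 [OK], height=2
  node 20: h_left=2, h_right=2, diff=0 [OK], height=3
All nodes satisfy the balance condition.
Result: Balanced


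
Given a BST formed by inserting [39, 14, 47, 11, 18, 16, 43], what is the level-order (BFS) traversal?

Tree insertion order: [39, 14, 47, 11, 18, 16, 43]
Tree (level-order array): [39, 14, 47, 11, 18, 43, None, None, None, 16]
BFS from the root, enqueuing left then right child of each popped node:
  queue [39] -> pop 39, enqueue [14, 47], visited so far: [39]
  queue [14, 47] -> pop 14, enqueue [11, 18], visited so far: [39, 14]
  queue [47, 11, 18] -> pop 47, enqueue [43], visited so far: [39, 14, 47]
  queue [11, 18, 43] -> pop 11, enqueue [none], visited so far: [39, 14, 47, 11]
  queue [18, 43] -> pop 18, enqueue [16], visited so far: [39, 14, 47, 11, 18]
  queue [43, 16] -> pop 43, enqueue [none], visited so far: [39, 14, 47, 11, 18, 43]
  queue [16] -> pop 16, enqueue [none], visited so far: [39, 14, 47, 11, 18, 43, 16]
Result: [39, 14, 47, 11, 18, 43, 16]


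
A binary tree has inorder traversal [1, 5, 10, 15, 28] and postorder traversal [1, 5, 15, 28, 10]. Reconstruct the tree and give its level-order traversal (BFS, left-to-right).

Inorder:   [1, 5, 10, 15, 28]
Postorder: [1, 5, 15, 28, 10]
Algorithm: postorder visits root last, so walk postorder right-to-left;
each value is the root of the current inorder slice — split it at that
value, recurse on the right subtree first, then the left.
Recursive splits:
  root=10; inorder splits into left=[1, 5], right=[15, 28]
  root=28; inorder splits into left=[15], right=[]
  root=15; inorder splits into left=[], right=[]
  root=5; inorder splits into left=[1], right=[]
  root=1; inorder splits into left=[], right=[]
Reconstructed level-order: [10, 5, 28, 1, 15]


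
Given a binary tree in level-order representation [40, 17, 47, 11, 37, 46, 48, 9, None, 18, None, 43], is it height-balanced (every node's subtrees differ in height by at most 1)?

Tree (level-order array): [40, 17, 47, 11, 37, 46, 48, 9, None, 18, None, 43]
Definition: a tree is height-balanced if, at every node, |h(left) - h(right)| <= 1 (empty subtree has height -1).
Bottom-up per-node check:
  node 9: h_left=-1, h_right=-1, diff=0 [OK], height=0
  node 11: h_left=0, h_right=-1, diff=1 [OK], height=1
  node 18: h_left=-1, h_right=-1, diff=0 [OK], height=0
  node 37: h_left=0, h_right=-1, diff=1 [OK], height=1
  node 17: h_left=1, h_right=1, diff=0 [OK], height=2
  node 43: h_left=-1, h_right=-1, diff=0 [OK], height=0
  node 46: h_left=0, h_right=-1, diff=1 [OK], height=1
  node 48: h_left=-1, h_right=-1, diff=0 [OK], height=0
  node 47: h_left=1, h_right=0, diff=1 [OK], height=2
  node 40: h_left=2, h_right=2, diff=0 [OK], height=3
All nodes satisfy the balance condition.
Result: Balanced


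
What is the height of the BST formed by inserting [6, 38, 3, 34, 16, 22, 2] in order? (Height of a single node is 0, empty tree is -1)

Insertion order: [6, 38, 3, 34, 16, 22, 2]
Tree (level-order array): [6, 3, 38, 2, None, 34, None, None, None, 16, None, None, 22]
Compute height bottom-up (empty subtree = -1):
  height(2) = 1 + max(-1, -1) = 0
  height(3) = 1 + max(0, -1) = 1
  height(22) = 1 + max(-1, -1) = 0
  height(16) = 1 + max(-1, 0) = 1
  height(34) = 1 + max(1, -1) = 2
  height(38) = 1 + max(2, -1) = 3
  height(6) = 1 + max(1, 3) = 4
Height = 4
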